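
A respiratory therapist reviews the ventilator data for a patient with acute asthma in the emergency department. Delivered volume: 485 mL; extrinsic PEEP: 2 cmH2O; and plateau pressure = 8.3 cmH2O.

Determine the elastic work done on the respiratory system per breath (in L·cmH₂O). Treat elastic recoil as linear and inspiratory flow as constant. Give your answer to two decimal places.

Elastic work ≈ ½ × (Pplat − PEEP) × Vt = 0.5 × (8.3 − 2) × 0.485 L = 0.5 × 6.3 × 0.485 = 1.528 L·cmH2O.

1.53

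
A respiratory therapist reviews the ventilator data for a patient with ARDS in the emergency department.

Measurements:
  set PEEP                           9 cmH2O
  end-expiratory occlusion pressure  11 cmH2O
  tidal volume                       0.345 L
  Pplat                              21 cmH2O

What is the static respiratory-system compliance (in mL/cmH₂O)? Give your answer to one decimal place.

34.5

End-expiratory occlusion gives total PEEP = 11 cmH2O (intrinsic PEEP = 11 − 9 = 2). Use total PEEP for the elastic gradient.
Cstat = Vt / (Pplat − PEEPtotal) = 345 / (21 − 11) = 345 / 10.0 = 34.5 mL/cmH2O.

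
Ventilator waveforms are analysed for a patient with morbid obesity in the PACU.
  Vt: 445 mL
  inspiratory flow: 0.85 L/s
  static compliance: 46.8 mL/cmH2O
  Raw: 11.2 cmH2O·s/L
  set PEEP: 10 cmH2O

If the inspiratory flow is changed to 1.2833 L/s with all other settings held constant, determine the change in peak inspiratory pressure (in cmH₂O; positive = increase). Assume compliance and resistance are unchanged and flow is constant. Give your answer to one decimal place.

4.9

PIP = Vt/C + R·V̇ + PEEP (constant-flow equation of motion).
Only the resistive term changes: ΔPIP = R × ΔV̇ = 11.2 × (1.2833 − 0.85) = 11.2 × 0.4333 = 4.853 cmH2O.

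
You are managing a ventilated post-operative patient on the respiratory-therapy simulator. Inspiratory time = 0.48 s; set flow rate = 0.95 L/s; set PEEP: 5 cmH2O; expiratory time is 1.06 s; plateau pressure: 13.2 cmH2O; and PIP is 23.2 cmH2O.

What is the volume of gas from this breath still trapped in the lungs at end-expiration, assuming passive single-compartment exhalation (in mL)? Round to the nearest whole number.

75

Vt = flow × Ti = 0.95 L/s × 0.48 s × 1000 mL/L = 456.0 mL.
R = (PIP − Pplat)/V̇ = (23.2 − 13.2) / 0.95 = 10.0/0.95 = 10.526 cmH2O·s/L.
C = Vt/(Pplat − PEEP) = 456.0 / (13.2 − 5) = 456.0/8.2 = 55.61 mL/cmH2O.
τ = R × C = 10.526 × 0.05561 L/cmH2O = 0.5854 s.
Fraction remaining = e^(−Te/τ) = e^(−1.06/0.5854) = 0.1635.
Trapped volume = 456.0 × 0.1635 = 74.556 mL.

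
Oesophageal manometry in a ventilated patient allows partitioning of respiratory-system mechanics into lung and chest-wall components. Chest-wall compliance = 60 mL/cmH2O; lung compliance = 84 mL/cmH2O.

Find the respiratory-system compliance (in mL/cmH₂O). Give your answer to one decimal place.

Lung and chest wall are elastances in series: 1/Crs = 1/CL + 1/Ccw.
1/Crs = 1/84 + 1/60 = 0.02857.
Crs = 35.002 mL/cmH2O.

35.0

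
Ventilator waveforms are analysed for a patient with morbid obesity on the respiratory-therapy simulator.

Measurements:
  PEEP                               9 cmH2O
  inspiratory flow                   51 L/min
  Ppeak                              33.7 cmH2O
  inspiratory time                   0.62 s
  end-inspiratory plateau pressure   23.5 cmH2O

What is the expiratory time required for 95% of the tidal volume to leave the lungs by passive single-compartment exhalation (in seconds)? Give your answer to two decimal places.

Flow: 51 L/min ÷ 60 = 0.85 L/s.
Vt = flow × Ti = 0.85 L/s × 0.62 s × 1000 mL/L = 527.0 mL.
R = (PIP − Pplat)/V̇ = (33.7 − 23.5) / 0.85 = 10.2/0.85 = 12.0 cmH2O·s/L.
C = Vt/(Pplat − PEEP) = 527.0 / (23.5 − 9) = 527.0/14.5 = 36.345 mL/cmH2O.
τ = R × C = 12.0 × 0.03635 L/cmH2O = 0.4362 s.
t = −τ·ln(1 − 0.95) = −0.4362·ln(0.05) = 1.307 s.

1.31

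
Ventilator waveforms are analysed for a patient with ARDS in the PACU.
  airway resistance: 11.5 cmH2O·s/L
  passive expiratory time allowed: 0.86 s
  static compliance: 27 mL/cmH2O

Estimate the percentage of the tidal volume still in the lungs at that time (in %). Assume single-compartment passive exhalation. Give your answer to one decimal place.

τ = R × C = 11.5 × 27 mL/cmH2O = 11.5 × 0.027 L/cmH2O = 0.3105 s.
Passive exhalation: V(t)/V₀ = e^(−t/τ) = e^(−0.86/0.3105) = 0.06268.
Fraction remaining = 0.06268 → 6.268%.

6.3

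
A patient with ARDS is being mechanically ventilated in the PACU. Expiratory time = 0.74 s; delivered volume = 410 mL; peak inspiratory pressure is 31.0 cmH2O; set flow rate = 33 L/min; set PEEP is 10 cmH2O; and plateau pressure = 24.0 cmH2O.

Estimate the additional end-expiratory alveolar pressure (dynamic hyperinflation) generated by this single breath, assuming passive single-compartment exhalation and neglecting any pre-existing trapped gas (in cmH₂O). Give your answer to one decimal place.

1.9

Flow: 33 L/min ÷ 60 = 0.55 L/s.
R = (PIP − Pplat)/V̇ = (31.0 − 24.0) / 0.55 = 7.0/0.55 = 12.727 cmH2O·s/L.
C = Vt/(Pplat − PEEP) = 410.0 / (24.0 − 10) = 410.0/14.0 = 29.286 mL/cmH2O.
τ = R × C = 12.727 × 0.02929 L/cmH2O = 0.3728 s.
Fraction remaining = e^(−Te/τ) = e^(−0.74/0.3728) = 0.1374; trapped volume = 410.0 × 0.1374 = 56.334 mL.
Additional alveolar pressure from trapping ≈ V_trapped / C = 56.334 / 29.286 = 1.924 cmH2O.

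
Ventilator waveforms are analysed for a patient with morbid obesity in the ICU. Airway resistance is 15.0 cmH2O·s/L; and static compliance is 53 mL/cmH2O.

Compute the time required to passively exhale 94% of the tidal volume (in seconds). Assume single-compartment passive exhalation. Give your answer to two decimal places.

τ = R × C = 15.0 × 53 mL/cmH2O = 15.0 × 0.053 L/cmH2O = 0.795 s.
Exhaled fraction f = 1 − e^(−t/τ) → t = −τ·ln(1 − f) = −0.795·ln(0.06) = 2.237 s.

2.24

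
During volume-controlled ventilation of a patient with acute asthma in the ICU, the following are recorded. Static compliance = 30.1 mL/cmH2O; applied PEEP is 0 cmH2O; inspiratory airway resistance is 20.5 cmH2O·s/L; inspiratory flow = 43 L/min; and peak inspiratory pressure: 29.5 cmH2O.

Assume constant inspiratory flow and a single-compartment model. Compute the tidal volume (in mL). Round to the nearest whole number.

Flow: 43 L/min ÷ 60 = 0.7167 L/s.
Equation of motion (constant flow): PIP = Vt/C + R·V̇ + PEEP.
Vt/C = PIP − R·V̇ − PEEP = 29.5 − 14.692 − 0 = 14.808 cmH2O.
Vt = C × 14.808 = 30.1 × 14.808 = 445.72 mL.

446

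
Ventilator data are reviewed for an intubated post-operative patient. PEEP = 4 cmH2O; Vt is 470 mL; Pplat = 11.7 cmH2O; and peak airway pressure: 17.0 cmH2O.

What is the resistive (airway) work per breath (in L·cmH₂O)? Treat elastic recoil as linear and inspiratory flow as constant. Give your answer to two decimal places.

2.49

With constant inspiratory flow the resistive pressure is constant at PIP − Pplat = 17.0 − 11.7 = 5.3 cmH2O, so resistive work = 5.3 × 0.470 = 2.491 L·cmH2O.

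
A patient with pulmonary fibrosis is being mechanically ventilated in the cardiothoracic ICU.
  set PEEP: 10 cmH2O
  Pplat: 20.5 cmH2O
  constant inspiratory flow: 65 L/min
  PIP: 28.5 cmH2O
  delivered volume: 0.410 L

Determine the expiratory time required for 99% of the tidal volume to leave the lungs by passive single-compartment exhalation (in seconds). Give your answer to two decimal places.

Flow: 65 L/min ÷ 60 = 1.0833 L/s.
R = (PIP − Pplat)/V̇ = (28.5 − 20.5) / 1.0833 = 8.0/1.0833 = 7.385 cmH2O·s/L.
C = Vt/(Pplat − PEEP) = 410.0 / (20.5 − 10) = 410.0/10.5 = 39.048 mL/cmH2O.
τ = R × C = 7.385 × 0.03905 L/cmH2O = 0.2884 s.
t = −τ·ln(1 − 0.99) = −0.2884·ln(0.01) = 1.328 s.

1.33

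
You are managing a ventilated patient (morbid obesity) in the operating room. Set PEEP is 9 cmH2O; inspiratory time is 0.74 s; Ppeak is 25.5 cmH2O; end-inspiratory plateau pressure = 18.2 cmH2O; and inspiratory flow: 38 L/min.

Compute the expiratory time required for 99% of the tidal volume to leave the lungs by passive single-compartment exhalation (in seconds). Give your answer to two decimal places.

2.70

Flow: 38 L/min ÷ 60 = 0.6333 L/s.
Vt = flow × Ti = 0.6333 L/s × 0.74 s × 1000 mL/L = 468.64 mL.
R = (PIP − Pplat)/V̇ = (25.5 − 18.2) / 0.6333 = 7.3/0.6333 = 11.527 cmH2O·s/L.
C = Vt/(Pplat − PEEP) = 468.64 / (18.2 − 9) = 468.64/9.2 = 50.939 mL/cmH2O.
τ = R × C = 11.527 × 0.05094 L/cmH2O = 0.5872 s.
t = −τ·ln(1 − 0.99) = −0.5872·ln(0.01) = 2.704 s.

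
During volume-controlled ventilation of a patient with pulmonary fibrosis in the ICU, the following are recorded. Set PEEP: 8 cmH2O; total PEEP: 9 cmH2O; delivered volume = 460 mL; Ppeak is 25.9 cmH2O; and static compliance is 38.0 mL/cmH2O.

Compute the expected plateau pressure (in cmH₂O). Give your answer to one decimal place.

End-expiratory occlusion gives total PEEP = 9 cmH2O (intrinsic PEEP = 9 − 8 = 1). Use total PEEP for the elastic gradient.
Pplat = PEEPtotal + Vt / Cstat = 9 + 460 / 38.0 = 9 + 12.105 = 21.105 cmH2O.

21.1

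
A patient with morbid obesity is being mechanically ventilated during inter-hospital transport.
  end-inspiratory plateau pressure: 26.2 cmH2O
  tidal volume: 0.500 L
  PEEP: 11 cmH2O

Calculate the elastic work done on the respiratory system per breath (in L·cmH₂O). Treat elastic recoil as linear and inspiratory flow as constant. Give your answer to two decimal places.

3.80

Elastic work ≈ ½ × (Pplat − PEEP) × Vt = 0.5 × (26.2 − 11) × 0.500 L = 0.5 × 15.2 × 0.500 = 3.8 L·cmH2O.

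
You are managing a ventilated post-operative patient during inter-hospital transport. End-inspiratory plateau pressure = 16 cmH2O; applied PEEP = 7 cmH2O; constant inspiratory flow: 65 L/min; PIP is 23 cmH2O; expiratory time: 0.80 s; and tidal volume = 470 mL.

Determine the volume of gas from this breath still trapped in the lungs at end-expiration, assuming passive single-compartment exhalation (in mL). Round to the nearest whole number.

44

Flow: 65 L/min ÷ 60 = 1.0833 L/s.
R = (PIP − Pplat)/V̇ = (23 − 16) / 1.0833 = 7.0/1.0833 = 6.462 cmH2O·s/L.
C = Vt/(Pplat − PEEP) = 470.0 / (16 − 7) = 470.0/9.0 = 52.222 mL/cmH2O.
τ = R × C = 6.462 × 0.05222 L/cmH2O = 0.3374 s.
Fraction remaining = e^(−Te/τ) = e^(−0.80/0.3374) = 0.09338.
Trapped volume = 470.0 × 0.09338 = 43.889 mL.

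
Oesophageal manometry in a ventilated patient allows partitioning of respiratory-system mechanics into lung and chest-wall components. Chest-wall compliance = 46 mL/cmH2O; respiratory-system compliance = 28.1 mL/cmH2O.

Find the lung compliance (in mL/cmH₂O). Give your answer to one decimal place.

72.2

1/CL = 1/Crs − 1/Ccw.
1/CL = 1/28.1 − 1/46 = 0.01385.
CL = 72.202 mL/cmH2O.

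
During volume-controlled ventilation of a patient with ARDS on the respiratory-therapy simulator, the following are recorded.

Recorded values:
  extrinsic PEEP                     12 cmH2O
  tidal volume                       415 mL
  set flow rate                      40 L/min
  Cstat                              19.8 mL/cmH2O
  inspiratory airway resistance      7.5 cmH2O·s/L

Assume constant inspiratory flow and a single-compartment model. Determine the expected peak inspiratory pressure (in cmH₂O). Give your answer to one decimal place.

Flow: 40 L/min ÷ 60 = 0.6667 L/s.
Equation of motion (constant flow): PIP = Vt/C + R·V̇ + PEEP.
PIP = 415/19.8 + 7.5×0.6667 + 12 = 20.96 + 5.0 + 12 = 37.96 cmH2O.

38.0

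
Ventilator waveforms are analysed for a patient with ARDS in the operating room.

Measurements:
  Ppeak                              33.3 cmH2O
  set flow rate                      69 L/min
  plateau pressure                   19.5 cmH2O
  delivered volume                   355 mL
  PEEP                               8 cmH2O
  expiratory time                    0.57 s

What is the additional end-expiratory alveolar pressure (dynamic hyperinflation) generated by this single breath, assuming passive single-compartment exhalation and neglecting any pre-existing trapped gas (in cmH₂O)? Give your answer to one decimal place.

2.5

Flow: 69 L/min ÷ 60 = 1.15 L/s.
R = (PIP − Pplat)/V̇ = (33.3 − 19.5) / 1.15 = 13.8/1.15 = 12.0 cmH2O·s/L.
C = Vt/(Pplat − PEEP) = 355.0 / (19.5 − 8) = 355.0/11.5 = 30.87 mL/cmH2O.
τ = R × C = 12.0 × 0.03087 L/cmH2O = 0.3704 s.
Fraction remaining = e^(−Te/τ) = e^(−0.57/0.3704) = 0.2146; trapped volume = 355.0 × 0.2146 = 76.183 mL.
Additional alveolar pressure from trapping ≈ V_trapped / C = 76.183 / 30.87 = 2.468 cmH2O.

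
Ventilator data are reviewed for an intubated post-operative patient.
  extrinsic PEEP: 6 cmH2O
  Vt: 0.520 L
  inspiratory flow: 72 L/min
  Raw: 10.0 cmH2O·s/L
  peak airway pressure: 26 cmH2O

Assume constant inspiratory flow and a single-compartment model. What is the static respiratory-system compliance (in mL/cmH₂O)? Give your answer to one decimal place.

65.0

Flow: 72 L/min ÷ 60 = 1.2 L/s.
Equation of motion (constant flow): PIP = Vt/C + R·V̇ + PEEP.
Vt/C = PIP − R·V̇ − PEEP = 26 − 10.0×1.2 − 6 = 26 − 12.0 − 6 = 8.0 cmH2O.
C = Vt / 8.0 = 520 / 8.0 = 65.0 mL/cmH2O.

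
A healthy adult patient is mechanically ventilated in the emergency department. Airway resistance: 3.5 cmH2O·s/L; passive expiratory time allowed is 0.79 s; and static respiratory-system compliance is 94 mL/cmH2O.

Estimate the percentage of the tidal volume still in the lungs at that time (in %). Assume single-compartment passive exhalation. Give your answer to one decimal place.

9.1

τ = R × C = 3.5 × 94 mL/cmH2O = 3.5 × 0.094 L/cmH2O = 0.329 s.
Passive exhalation: V(t)/V₀ = e^(−t/τ) = e^(−0.79/0.329) = 0.09061.
Fraction remaining = 0.09061 → 9.061%.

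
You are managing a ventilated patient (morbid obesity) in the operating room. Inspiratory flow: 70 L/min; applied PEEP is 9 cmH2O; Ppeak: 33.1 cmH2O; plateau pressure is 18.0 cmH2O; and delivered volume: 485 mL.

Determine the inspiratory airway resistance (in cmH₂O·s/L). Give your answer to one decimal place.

12.9

Flow: 70 L/min ÷ 60 = 1.1667 L/s.
Raw = (PIP − Pplat) / flow = (33.1 − 18.0) / 1.1667 = 15.1 / 1.1667 = 12.942 cmH2O·s/L.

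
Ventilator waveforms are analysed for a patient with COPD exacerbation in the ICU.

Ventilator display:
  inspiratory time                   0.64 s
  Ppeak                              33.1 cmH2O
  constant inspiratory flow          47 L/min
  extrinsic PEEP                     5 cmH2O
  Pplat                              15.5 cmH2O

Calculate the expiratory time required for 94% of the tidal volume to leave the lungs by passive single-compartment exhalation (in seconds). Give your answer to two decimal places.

Flow: 47 L/min ÷ 60 = 0.7833 L/s.
Vt = flow × Ti = 0.7833 L/s × 0.64 s × 1000 mL/L = 501.31 mL.
R = (PIP − Pplat)/V̇ = (33.1 − 15.5) / 0.7833 = 17.6/0.7833 = 22.469 cmH2O·s/L.
C = Vt/(Pplat − PEEP) = 501.31 / (15.5 − 5) = 501.31/10.5 = 47.744 mL/cmH2O.
τ = R × C = 22.469 × 0.04774 L/cmH2O = 1.073 s.
t = −τ·ln(1 − 0.94) = −1.073·ln(0.06) = 3.019 s.

3.02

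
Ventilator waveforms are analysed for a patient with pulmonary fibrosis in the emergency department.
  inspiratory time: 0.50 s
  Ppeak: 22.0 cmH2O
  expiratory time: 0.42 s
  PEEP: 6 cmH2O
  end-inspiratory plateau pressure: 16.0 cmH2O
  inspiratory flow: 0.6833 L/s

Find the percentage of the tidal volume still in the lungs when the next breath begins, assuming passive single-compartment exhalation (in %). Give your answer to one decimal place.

Vt = flow × Ti = 0.6833 L/s × 0.50 s × 1000 mL/L = 341.65 mL.
R = (PIP − Pplat)/V̇ = (22.0 − 16.0) / 0.6833 = 6.0/0.6833 = 8.781 cmH2O·s/L.
C = Vt/(Pplat − PEEP) = 341.65 / (16.0 − 6) = 341.65/10.0 = 34.165 mL/cmH2O.
τ = R × C = 8.781 × 0.03417 L/cmH2O = 0.3 s.
Fraction remaining at end-expiration = e^(−Te/τ) = e^(−0.42/0.3) = 0.2466 → 24.66%.

24.7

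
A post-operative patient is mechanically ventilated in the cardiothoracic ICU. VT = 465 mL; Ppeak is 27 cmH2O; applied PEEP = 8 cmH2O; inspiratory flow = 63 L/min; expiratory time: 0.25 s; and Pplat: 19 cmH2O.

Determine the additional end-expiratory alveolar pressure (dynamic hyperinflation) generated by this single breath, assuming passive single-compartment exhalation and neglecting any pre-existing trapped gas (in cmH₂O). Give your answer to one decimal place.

Flow: 63 L/min ÷ 60 = 1.05 L/s.
R = (PIP − Pplat)/V̇ = (27 − 19) / 1.05 = 8.0/1.05 = 7.619 cmH2O·s/L.
C = Vt/(Pplat − PEEP) = 465.0 / (19 − 8) = 465.0/11.0 = 42.273 mL/cmH2O.
τ = R × C = 7.619 × 0.04227 L/cmH2O = 0.3221 s.
Fraction remaining = e^(−Te/τ) = e^(−0.25/0.3221) = 0.4602; trapped volume = 465.0 × 0.4602 = 213.99 mL.
Additional alveolar pressure from trapping ≈ V_trapped / C = 213.99 / 42.273 = 5.062 cmH2O.

5.1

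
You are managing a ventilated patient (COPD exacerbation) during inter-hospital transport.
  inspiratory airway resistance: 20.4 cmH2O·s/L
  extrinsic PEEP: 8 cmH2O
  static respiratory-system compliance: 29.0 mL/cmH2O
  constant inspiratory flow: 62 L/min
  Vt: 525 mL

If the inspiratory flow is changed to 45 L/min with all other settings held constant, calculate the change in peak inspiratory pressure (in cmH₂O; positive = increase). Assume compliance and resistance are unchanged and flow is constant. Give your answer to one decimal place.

-5.8

Flow: 62 L/min ÷ 60 = 1.0333 L/s.
New flow: 45 L/min ÷ 60 = 0.75 L/s.
PIP = Vt/C + R·V̇ + PEEP (constant-flow equation of motion).
Only the resistive term changes: ΔPIP = R × ΔV̇ = 20.4 × (0.75 − 1.0333) = 20.4 × -0.2833 = -5.779 cmH2O.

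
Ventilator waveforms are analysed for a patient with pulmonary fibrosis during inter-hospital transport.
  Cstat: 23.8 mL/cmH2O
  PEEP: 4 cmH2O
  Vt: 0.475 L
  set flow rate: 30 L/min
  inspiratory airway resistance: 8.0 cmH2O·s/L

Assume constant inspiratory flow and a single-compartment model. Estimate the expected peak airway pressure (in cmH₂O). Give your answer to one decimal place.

Flow: 30 L/min ÷ 60 = 0.5 L/s.
Equation of motion (constant flow): PIP = Vt/C + R·V̇ + PEEP.
PIP = 475/23.8 + 8.0×0.5 + 4 = 19.958 + 4.0 + 4 = 27.958 cmH2O.

28.0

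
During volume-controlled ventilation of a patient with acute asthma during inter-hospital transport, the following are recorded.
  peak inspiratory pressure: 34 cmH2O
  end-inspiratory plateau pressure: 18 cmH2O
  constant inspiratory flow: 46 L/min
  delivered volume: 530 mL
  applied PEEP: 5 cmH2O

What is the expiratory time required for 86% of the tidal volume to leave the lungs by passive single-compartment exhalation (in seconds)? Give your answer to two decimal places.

Flow: 46 L/min ÷ 60 = 0.7667 L/s.
R = (PIP − Pplat)/V̇ = (34 − 18) / 0.7667 = 16.0/0.7667 = 20.869 cmH2O·s/L.
C = Vt/(Pplat − PEEP) = 530.0 / (18 − 5) = 530.0/13.0 = 40.769 mL/cmH2O.
τ = R × C = 20.869 × 0.04077 L/cmH2O = 0.8508 s.
t = −τ·ln(1 − 0.86) = −0.8508·ln(0.14) = 1.673 s.

1.67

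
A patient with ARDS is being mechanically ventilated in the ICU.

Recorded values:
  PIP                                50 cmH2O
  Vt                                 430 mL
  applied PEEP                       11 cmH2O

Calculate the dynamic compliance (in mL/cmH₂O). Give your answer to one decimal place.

Dynamic compliance = Vt / (PIP − PEEP) = 430 / (50 − 11) = 430 / 39.0 = 11.026 mL/cmH2O.

11.0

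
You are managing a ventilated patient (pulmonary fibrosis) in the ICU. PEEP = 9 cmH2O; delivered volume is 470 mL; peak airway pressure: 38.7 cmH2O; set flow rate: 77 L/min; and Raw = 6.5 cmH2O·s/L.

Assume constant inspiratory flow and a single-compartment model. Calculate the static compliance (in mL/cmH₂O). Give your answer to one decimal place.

Flow: 77 L/min ÷ 60 = 1.2833 L/s.
Equation of motion (constant flow): PIP = Vt/C + R·V̇ + PEEP.
Vt/C = PIP − R·V̇ − PEEP = 38.7 − 6.5×1.2833 − 9 = 38.7 − 8.341 − 9 = 21.359 cmH2O.
C = Vt / 21.359 = 470 / 21.359 = 22.005 mL/cmH2O.

22.0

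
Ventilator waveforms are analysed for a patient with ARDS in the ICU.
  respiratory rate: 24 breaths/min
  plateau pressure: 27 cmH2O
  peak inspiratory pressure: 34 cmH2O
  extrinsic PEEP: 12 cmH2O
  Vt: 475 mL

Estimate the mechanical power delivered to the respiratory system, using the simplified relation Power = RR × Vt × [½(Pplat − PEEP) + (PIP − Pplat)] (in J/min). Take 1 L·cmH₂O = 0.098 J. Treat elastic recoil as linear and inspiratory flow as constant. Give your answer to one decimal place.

16.2

Per-breath work = Vt × [½(Pplat−PEEP) + (PIP−Pplat)] = 0.475 × [0.5×15.0 + 7.0] = 0.475 × 14.5 = 6.888 L·cmH2O.
Power = 24 × 6.888 = 165.31 L·cmH2O/min.
× 0.098 J/(L·cmH2O) → 16.2 J/min.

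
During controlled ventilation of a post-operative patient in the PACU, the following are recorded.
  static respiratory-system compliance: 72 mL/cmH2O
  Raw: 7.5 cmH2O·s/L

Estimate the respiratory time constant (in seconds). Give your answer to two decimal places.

τ = R × C = 7.5 × 72 mL/cmH2O = 7.5 × 0.072 L/cmH2O = 0.54 s.

0.54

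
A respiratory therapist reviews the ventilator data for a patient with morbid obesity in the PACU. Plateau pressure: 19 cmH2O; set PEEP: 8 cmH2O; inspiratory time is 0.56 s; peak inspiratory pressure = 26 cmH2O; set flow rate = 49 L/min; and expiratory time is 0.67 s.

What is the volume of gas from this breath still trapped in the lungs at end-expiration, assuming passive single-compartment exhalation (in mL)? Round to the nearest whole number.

Flow: 49 L/min ÷ 60 = 0.8167 L/s.
Vt = flow × Ti = 0.8167 L/s × 0.56 s × 1000 mL/L = 457.35 mL.
R = (PIP − Pplat)/V̇ = (26 − 19) / 0.8167 = 7.0/0.8167 = 8.571 cmH2O·s/L.
C = Vt/(Pplat − PEEP) = 457.35 / (19 − 8) = 457.35/11.0 = 41.577 mL/cmH2O.
τ = R × C = 8.571 × 0.04158 L/cmH2O = 0.3564 s.
Fraction remaining = e^(−Te/τ) = e^(−0.67/0.3564) = 0.1526.
Trapped volume = 457.35 × 0.1526 = 69.792 mL.

70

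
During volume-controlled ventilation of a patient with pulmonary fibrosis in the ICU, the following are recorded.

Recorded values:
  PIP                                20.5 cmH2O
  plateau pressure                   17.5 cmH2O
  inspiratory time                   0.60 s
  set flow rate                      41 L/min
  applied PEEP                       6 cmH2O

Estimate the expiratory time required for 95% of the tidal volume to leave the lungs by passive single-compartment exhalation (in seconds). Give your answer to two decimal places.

0.47

Flow: 41 L/min ÷ 60 = 0.6833 L/s.
Vt = flow × Ti = 0.6833 L/s × 0.60 s × 1000 mL/L = 409.98 mL.
R = (PIP − Pplat)/V̇ = (20.5 − 17.5) / 0.6833 = 3.0/0.6833 = 4.39 cmH2O·s/L.
C = Vt/(Pplat − PEEP) = 409.98 / (17.5 − 6) = 409.98/11.5 = 35.65 mL/cmH2O.
τ = R × C = 4.39 × 0.03565 L/cmH2O = 0.1565 s.
t = −τ·ln(1 − 0.95) = −0.1565·ln(0.05) = 0.4688 s.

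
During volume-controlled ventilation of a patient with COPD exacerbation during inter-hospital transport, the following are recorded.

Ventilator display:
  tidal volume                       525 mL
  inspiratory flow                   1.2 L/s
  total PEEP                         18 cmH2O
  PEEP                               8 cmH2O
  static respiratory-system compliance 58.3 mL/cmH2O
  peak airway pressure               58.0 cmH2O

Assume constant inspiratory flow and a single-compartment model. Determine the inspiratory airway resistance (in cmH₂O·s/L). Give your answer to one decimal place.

Total PEEP = 18 cmH2O (set 8 + intrinsic 10); this is the baseline alveolar pressure.
Equation of motion (constant flow): PIP = Vt/C + R·V̇ + PEEP.
R·V̇ = PIP − Vt/C − PEEP = 58.0 − 525/58.3 − 18 = 58.0 − 9.005 − 18 = 30.995 cmH2O.
R = 30.995 / 1.2 = 25.829 cmH2O·s/L.

25.8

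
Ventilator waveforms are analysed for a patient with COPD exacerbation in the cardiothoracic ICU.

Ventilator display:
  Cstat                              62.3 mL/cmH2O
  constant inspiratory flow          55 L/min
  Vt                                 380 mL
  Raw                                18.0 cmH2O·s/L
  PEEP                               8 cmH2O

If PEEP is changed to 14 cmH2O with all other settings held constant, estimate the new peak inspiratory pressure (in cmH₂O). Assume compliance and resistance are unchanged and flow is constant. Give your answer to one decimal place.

36.6

Flow: 55 L/min ÷ 60 = 0.9167 L/s.
PIP = Vt/C + R·V̇ + PEEP (constant-flow equation of motion).
Only the baseline term changes: ΔPIP = ΔPEEP = 14 − 8 = 6.0 cmH2O.
Original PIP = 380/62.3 + 18.0×0.9167 + 8 = 30.6 cmH2O; new PIP = 30.6 + (6.0) = 36.6 cmH2O.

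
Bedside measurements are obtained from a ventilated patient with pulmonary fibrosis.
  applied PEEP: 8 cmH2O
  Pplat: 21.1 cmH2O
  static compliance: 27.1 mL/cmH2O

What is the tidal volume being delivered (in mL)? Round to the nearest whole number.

355

Vt = Cstat × (Pplat − PEEP) = 27.1 × (21.1 − 8) = 27.1 × 13.1 = 355.01 mL.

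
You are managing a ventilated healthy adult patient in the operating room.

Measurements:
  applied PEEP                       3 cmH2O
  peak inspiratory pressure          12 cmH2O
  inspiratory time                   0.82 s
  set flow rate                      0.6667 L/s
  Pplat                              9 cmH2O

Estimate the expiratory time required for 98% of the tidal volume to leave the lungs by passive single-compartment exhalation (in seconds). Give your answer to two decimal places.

1.60

Vt = flow × Ti = 0.6667 L/s × 0.82 s × 1000 mL/L = 546.69 mL.
R = (PIP − Pplat)/V̇ = (12 − 9) / 0.6667 = 3.0/0.6667 = 4.5 cmH2O·s/L.
C = Vt/(Pplat − PEEP) = 546.69 / (9 − 3) = 546.69/6.0 = 91.115 mL/cmH2O.
τ = R × C = 4.5 × 0.09112 L/cmH2O = 0.41 s.
t = −τ·ln(1 − 0.98) = −0.41·ln(0.02) = 1.604 s.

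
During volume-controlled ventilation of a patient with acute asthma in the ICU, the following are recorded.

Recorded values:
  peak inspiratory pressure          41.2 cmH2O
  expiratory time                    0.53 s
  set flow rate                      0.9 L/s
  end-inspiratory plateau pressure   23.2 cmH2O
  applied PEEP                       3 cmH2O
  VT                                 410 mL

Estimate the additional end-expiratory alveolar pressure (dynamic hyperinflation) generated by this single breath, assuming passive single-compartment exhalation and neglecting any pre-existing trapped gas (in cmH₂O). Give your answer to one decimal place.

R = (PIP − Pplat)/V̇ = (41.2 − 23.2) / 0.9 = 18.0/0.9 = 20.0 cmH2O·s/L.
C = Vt/(Pplat − PEEP) = 410.0 / (23.2 − 3) = 410.0/20.2 = 20.297 mL/cmH2O.
τ = R × C = 20.0 × 0.0203 L/cmH2O = 0.406 s.
Fraction remaining = e^(−Te/τ) = e^(−0.53/0.406) = 0.2711; trapped volume = 410.0 × 0.2711 = 111.15 mL.
Additional alveolar pressure from trapping ≈ V_trapped / C = 111.15 / 20.297 = 5.476 cmH2O.

5.5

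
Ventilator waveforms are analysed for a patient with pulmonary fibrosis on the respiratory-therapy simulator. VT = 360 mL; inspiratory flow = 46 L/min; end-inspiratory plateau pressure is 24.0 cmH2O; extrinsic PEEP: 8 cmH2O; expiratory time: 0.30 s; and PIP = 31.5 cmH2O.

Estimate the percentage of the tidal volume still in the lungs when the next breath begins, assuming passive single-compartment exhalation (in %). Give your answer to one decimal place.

25.6

Flow: 46 L/min ÷ 60 = 0.7667 L/s.
R = (PIP − Pplat)/V̇ = (31.5 − 24.0) / 0.7667 = 7.5/0.7667 = 9.782 cmH2O·s/L.
C = Vt/(Pplat − PEEP) = 360.0 / (24.0 − 8) = 360.0/16.0 = 22.5 mL/cmH2O.
τ = R × C = 9.782 × 0.0225 L/cmH2O = 0.2201 s.
Fraction remaining at end-expiration = e^(−Te/τ) = e^(−0.30/0.2201) = 0.2559 → 25.59%.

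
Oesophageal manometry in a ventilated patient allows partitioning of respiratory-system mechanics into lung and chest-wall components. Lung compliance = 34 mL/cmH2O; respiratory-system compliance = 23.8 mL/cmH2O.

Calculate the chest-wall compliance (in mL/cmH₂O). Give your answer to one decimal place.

79.3

1/Ccw = 1/Crs − 1/CL.
1/Ccw = 1/23.8 − 1/34 = 0.01261.
Ccw = 79.302 mL/cmH2O.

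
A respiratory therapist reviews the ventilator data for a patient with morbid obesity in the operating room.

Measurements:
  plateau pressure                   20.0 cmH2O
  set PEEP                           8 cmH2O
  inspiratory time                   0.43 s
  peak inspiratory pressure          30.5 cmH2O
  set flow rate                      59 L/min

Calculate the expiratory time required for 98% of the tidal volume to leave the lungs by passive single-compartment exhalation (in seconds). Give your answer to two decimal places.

Flow: 59 L/min ÷ 60 = 0.9833 L/s.
Vt = flow × Ti = 0.9833 L/s × 0.43 s × 1000 mL/L = 422.82 mL.
R = (PIP − Pplat)/V̇ = (30.5 − 20.0) / 0.9833 = 10.5/0.9833 = 10.678 cmH2O·s/L.
C = Vt/(Pplat − PEEP) = 422.82 / (20.0 − 8) = 422.82/12.0 = 35.235 mL/cmH2O.
τ = R × C = 10.678 × 0.03524 L/cmH2O = 0.3763 s.
t = −τ·ln(1 − 0.98) = −0.3763·ln(0.02) = 1.472 s.

1.47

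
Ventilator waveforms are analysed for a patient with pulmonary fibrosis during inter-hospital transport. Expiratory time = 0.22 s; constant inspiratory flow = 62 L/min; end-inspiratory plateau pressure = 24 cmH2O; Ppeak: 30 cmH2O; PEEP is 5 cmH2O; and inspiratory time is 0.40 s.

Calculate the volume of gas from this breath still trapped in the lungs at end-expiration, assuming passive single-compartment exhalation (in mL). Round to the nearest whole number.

72

Flow: 62 L/min ÷ 60 = 1.0333 L/s.
Vt = flow × Ti = 1.0333 L/s × 0.40 s × 1000 mL/L = 413.32 mL.
R = (PIP − Pplat)/V̇ = (30 − 24) / 1.0333 = 6.0/1.0333 = 5.807 cmH2O·s/L.
C = Vt/(Pplat − PEEP) = 413.32 / (24 − 5) = 413.32/19.0 = 21.754 mL/cmH2O.
τ = R × C = 5.807 × 0.02175 L/cmH2O = 0.1263 s.
Fraction remaining = e^(−Te/τ) = e^(−0.22/0.1263) = 0.1752.
Trapped volume = 413.32 × 0.1752 = 72.414 mL.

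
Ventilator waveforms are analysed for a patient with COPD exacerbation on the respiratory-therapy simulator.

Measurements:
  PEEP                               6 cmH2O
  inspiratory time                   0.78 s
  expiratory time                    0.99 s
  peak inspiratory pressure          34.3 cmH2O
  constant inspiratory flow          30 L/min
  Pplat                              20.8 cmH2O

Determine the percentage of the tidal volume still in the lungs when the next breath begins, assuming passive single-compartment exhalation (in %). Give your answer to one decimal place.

Flow: 30 L/min ÷ 60 = 0.5 L/s.
Vt = flow × Ti = 0.5 L/s × 0.78 s × 1000 mL/L = 390.0 mL.
R = (PIP − Pplat)/V̇ = (34.3 − 20.8) / 0.5 = 13.5/0.5 = 27.0 cmH2O·s/L.
C = Vt/(Pplat − PEEP) = 390.0 / (20.8 − 6) = 390.0/14.8 = 26.351 mL/cmH2O.
τ = R × C = 27.0 × 0.02635 L/cmH2O = 0.7115 s.
Fraction remaining at end-expiration = e^(−Te/τ) = e^(−0.99/0.7115) = 0.2487 → 24.87%.

24.9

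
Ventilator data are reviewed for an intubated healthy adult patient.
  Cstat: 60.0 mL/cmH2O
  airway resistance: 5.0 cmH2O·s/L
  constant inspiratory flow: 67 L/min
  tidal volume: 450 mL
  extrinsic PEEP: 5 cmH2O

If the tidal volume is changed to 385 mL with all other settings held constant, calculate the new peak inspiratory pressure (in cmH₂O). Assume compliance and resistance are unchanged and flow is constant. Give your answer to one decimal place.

17.0

Flow: 67 L/min ÷ 60 = 1.1167 L/s.
PIP = Vt/C + R·V̇ + PEEP (constant-flow equation of motion).
Only the elastic term changes: ΔPIP = ΔVt / C = (385 − 450) / 60.0 = -1.083 cmH2O.
Original PIP = 450/60.0 + 5.0×1.1167 + 5 = 18.084 cmH2O; new PIP = 18.084 + (-1.083) = 17.001 cmH2O.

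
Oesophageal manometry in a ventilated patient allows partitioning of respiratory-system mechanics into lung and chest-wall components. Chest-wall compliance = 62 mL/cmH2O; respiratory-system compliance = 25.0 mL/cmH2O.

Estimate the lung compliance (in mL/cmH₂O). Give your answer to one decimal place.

41.9

1/CL = 1/Crs − 1/Ccw.
1/CL = 1/25.0 − 1/62 = 0.02387.
CL = 41.894 mL/cmH2O.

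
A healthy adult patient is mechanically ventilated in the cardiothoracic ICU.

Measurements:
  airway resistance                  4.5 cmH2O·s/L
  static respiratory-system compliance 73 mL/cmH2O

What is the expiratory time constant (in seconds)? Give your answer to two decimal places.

τ = R × C = 4.5 × 73 mL/cmH2O = 4.5 × 0.073 L/cmH2O = 0.3285 s.

0.33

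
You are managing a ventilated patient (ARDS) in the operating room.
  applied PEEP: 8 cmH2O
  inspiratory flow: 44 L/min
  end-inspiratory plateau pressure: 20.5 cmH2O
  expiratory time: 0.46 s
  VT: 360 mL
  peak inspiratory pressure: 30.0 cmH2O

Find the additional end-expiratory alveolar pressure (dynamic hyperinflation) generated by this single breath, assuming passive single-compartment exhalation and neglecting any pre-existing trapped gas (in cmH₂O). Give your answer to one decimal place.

3.6

Flow: 44 L/min ÷ 60 = 0.7333 L/s.
R = (PIP − Pplat)/V̇ = (30.0 − 20.5) / 0.7333 = 9.5/0.7333 = 12.955 cmH2O·s/L.
C = Vt/(Pplat − PEEP) = 360.0 / (20.5 − 8) = 360.0/12.5 = 28.8 mL/cmH2O.
τ = R × C = 12.955 × 0.0288 L/cmH2O = 0.3731 s.
Fraction remaining = e^(−Te/τ) = e^(−0.46/0.3731) = 0.2914; trapped volume = 360.0 × 0.2914 = 104.9 mL.
Additional alveolar pressure from trapping ≈ V_trapped / C = 104.9 / 28.8 = 3.642 cmH2O.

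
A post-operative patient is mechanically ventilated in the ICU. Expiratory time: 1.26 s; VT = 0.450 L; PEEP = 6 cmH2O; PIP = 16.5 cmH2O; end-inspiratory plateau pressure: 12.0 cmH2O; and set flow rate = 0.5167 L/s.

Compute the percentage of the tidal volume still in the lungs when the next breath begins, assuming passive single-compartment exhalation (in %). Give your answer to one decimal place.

R = (PIP − Pplat)/V̇ = (16.5 − 12.0) / 0.5167 = 4.5/0.5167 = 8.709 cmH2O·s/L.
C = Vt/(Pplat − PEEP) = 450.0 / (12.0 − 6) = 450.0/6.0 = 75.0 mL/cmH2O.
τ = R × C = 8.709 × 0.075 L/cmH2O = 0.6532 s.
Fraction remaining at end-expiration = e^(−Te/τ) = e^(−1.26/0.6532) = 0.1453 → 14.53%.

14.5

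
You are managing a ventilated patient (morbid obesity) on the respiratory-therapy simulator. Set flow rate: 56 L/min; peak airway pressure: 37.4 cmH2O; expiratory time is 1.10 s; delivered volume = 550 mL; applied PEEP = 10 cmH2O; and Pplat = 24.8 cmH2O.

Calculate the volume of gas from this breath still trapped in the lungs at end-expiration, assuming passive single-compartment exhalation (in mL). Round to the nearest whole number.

61

Flow: 56 L/min ÷ 60 = 0.9333 L/s.
R = (PIP − Pplat)/V̇ = (37.4 − 24.8) / 0.9333 = 12.6/0.9333 = 13.5 cmH2O·s/L.
C = Vt/(Pplat − PEEP) = 550.0 / (24.8 − 10) = 550.0/14.8 = 37.162 mL/cmH2O.
τ = R × C = 13.5 × 0.03716 L/cmH2O = 0.5017 s.
Fraction remaining = e^(−Te/τ) = e^(−1.10/0.5017) = 0.1116.
Trapped volume = 550.0 × 0.1116 = 61.38 mL.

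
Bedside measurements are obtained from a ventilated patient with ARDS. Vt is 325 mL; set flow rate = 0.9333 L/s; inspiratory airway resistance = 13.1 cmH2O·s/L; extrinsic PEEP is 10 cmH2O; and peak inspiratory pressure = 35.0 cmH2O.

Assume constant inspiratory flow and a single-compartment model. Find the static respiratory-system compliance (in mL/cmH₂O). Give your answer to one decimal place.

25.4

Equation of motion (constant flow): PIP = Vt/C + R·V̇ + PEEP.
Vt/C = PIP − R·V̇ − PEEP = 35.0 − 13.1×0.9333 − 10 = 35.0 − 12.226 − 10 = 12.774 cmH2O.
C = Vt / 12.774 = 325 / 12.774 = 25.442 mL/cmH2O.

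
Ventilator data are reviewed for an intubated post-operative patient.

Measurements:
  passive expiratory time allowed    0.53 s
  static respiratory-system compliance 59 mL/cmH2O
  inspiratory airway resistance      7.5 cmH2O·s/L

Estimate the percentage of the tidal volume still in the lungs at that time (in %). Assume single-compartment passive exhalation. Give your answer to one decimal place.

30.2

τ = R × C = 7.5 × 59 mL/cmH2O = 7.5 × 0.059 L/cmH2O = 0.4425 s.
Passive exhalation: V(t)/V₀ = e^(−t/τ) = e^(−0.53/0.4425) = 0.3019.
Fraction remaining = 0.3019 → 30.19%.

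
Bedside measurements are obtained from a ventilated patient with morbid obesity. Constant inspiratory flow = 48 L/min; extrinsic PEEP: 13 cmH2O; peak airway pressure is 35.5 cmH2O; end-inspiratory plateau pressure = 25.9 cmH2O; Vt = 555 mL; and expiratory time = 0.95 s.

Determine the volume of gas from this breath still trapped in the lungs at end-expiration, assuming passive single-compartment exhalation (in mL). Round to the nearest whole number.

88

Flow: 48 L/min ÷ 60 = 0.8 L/s.
R = (PIP − Pplat)/V̇ = (35.5 − 25.9) / 0.8 = 9.6/0.8 = 12.0 cmH2O·s/L.
C = Vt/(Pplat − PEEP) = 555.0 / (25.9 − 13) = 555.0/12.9 = 43.023 mL/cmH2O.
τ = R × C = 12.0 × 0.04302 L/cmH2O = 0.5162 s.
Fraction remaining = e^(−Te/τ) = e^(−0.95/0.5162) = 0.1588.
Trapped volume = 555.0 × 0.1588 = 88.134 mL.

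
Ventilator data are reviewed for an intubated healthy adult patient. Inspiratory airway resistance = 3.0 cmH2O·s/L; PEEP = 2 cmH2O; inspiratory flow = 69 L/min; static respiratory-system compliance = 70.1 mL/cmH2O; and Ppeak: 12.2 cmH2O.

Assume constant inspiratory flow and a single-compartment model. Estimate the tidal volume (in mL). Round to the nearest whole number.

473

Flow: 69 L/min ÷ 60 = 1.15 L/s.
Equation of motion (constant flow): PIP = Vt/C + R·V̇ + PEEP.
Vt/C = PIP − R·V̇ − PEEP = 12.2 − 3.45 − 2 = 6.75 cmH2O.
Vt = C × 6.75 = 70.1 × 6.75 = 473.18 mL.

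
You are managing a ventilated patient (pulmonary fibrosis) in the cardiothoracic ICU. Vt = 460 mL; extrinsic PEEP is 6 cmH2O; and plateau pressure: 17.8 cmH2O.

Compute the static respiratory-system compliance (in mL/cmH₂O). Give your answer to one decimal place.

Cstat = Vt / (Pplat − PEEP) = 460 / (17.8 − 6) = 460 / 11.8 = 38.983 mL/cmH2O.

39.0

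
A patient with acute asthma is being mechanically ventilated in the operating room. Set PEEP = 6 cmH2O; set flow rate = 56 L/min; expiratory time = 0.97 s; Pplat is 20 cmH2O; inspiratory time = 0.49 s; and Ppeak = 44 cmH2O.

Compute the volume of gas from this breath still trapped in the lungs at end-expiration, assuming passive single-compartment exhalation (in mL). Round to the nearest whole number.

Flow: 56 L/min ÷ 60 = 0.9333 L/s.
Vt = flow × Ti = 0.9333 L/s × 0.49 s × 1000 mL/L = 457.32 mL.
R = (PIP − Pplat)/V̇ = (44 − 20) / 0.9333 = 24.0/0.9333 = 25.715 cmH2O·s/L.
C = Vt/(Pplat − PEEP) = 457.32 / (20 − 6) = 457.32/14.0 = 32.666 mL/cmH2O.
τ = R × C = 25.715 × 0.03267 L/cmH2O = 0.8401 s.
Fraction remaining = e^(−Te/τ) = e^(−0.97/0.8401) = 0.3152.
Trapped volume = 457.32 × 0.3152 = 144.15 mL.

144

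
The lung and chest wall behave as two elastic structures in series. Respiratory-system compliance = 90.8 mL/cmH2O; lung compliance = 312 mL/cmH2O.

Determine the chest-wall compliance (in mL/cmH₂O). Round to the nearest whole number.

1/Ccw = 1/Crs − 1/CL.
1/Ccw = 1/90.8 − 1/312 = 0.007808.
Ccw = 128.07 mL/cmH2O.

128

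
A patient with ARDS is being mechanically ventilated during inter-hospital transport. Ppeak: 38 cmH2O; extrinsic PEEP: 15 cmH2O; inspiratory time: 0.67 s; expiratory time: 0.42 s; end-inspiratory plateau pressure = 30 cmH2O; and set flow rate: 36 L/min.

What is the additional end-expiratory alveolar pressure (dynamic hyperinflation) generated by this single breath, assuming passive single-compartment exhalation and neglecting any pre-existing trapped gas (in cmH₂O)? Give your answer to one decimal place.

4.6

Flow: 36 L/min ÷ 60 = 0.6 L/s.
Vt = flow × Ti = 0.6 L/s × 0.67 s × 1000 mL/L = 402.0 mL.
R = (PIP − Pplat)/V̇ = (38 − 30) / 0.6 = 8.0/0.6 = 13.333 cmH2O·s/L.
C = Vt/(Pplat − PEEP) = 402.0 / (30 − 15) = 402.0/15.0 = 26.8 mL/cmH2O.
τ = R × C = 13.333 × 0.0268 L/cmH2O = 0.3573 s.
Fraction remaining = e^(−Te/τ) = e^(−0.42/0.3573) = 0.3087; trapped volume = 402.0 × 0.3087 = 124.1 mL.
Additional alveolar pressure from trapping ≈ V_trapped / C = 124.1 / 26.8 = 4.631 cmH2O.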